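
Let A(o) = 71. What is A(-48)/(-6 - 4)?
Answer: -71/10 ≈ -7.1000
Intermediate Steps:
A(-48)/(-6 - 4) = 71/(-6 - 4) = 71/(-10) = -⅒*71 = -71/10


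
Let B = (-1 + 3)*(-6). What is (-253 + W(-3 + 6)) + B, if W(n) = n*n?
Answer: -256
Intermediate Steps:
B = -12 (B = 2*(-6) = -12)
W(n) = n²
(-253 + W(-3 + 6)) + B = (-253 + (-3 + 6)²) - 12 = (-253 + 3²) - 12 = (-253 + 9) - 12 = -244 - 12 = -256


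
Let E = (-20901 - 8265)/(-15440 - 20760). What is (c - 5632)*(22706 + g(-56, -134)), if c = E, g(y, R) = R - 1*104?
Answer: -572510573689/4525 ≈ -1.2652e+8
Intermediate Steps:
g(y, R) = -104 + R (g(y, R) = R - 104 = -104 + R)
E = 14583/18100 (E = -29166/(-36200) = -29166*(-1/36200) = 14583/18100 ≈ 0.80569)
c = 14583/18100 ≈ 0.80569
(c - 5632)*(22706 + g(-56, -134)) = (14583/18100 - 5632)*(22706 + (-104 - 134)) = -101924617*(22706 - 238)/18100 = -101924617/18100*22468 = -572510573689/4525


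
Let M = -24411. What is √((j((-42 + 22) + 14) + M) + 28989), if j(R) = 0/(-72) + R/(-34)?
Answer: √1323093/17 ≈ 67.662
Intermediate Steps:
j(R) = -R/34 (j(R) = 0*(-1/72) + R*(-1/34) = 0 - R/34 = -R/34)
√((j((-42 + 22) + 14) + M) + 28989) = √((-((-42 + 22) + 14)/34 - 24411) + 28989) = √((-(-20 + 14)/34 - 24411) + 28989) = √((-1/34*(-6) - 24411) + 28989) = √((3/17 - 24411) + 28989) = √(-414984/17 + 28989) = √(77829/17) = √1323093/17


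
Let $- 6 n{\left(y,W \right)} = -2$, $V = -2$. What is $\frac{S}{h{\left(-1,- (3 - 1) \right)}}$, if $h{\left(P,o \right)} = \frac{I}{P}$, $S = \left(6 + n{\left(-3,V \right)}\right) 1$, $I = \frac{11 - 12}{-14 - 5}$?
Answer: $- \frac{361}{3} \approx -120.33$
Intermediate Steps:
$n{\left(y,W \right)} = \frac{1}{3}$ ($n{\left(y,W \right)} = \left(- \frac{1}{6}\right) \left(-2\right) = \frac{1}{3}$)
$I = \frac{1}{19}$ ($I = - \frac{1}{-19} = \left(-1\right) \left(- \frac{1}{19}\right) = \frac{1}{19} \approx 0.052632$)
$S = \frac{19}{3}$ ($S = \left(6 + \frac{1}{3}\right) 1 = \frac{19}{3} \cdot 1 = \frac{19}{3} \approx 6.3333$)
$h{\left(P,o \right)} = \frac{1}{19 P}$
$\frac{S}{h{\left(-1,- (3 - 1) \right)}} = \frac{19}{3 \frac{1}{19 \left(-1\right)}} = \frac{19}{3 \cdot \frac{1}{19} \left(-1\right)} = \frac{19}{3 \left(- \frac{1}{19}\right)} = \frac{19}{3} \left(-19\right) = - \frac{361}{3}$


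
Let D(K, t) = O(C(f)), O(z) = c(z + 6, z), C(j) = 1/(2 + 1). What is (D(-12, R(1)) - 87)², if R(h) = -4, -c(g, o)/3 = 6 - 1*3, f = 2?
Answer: 9216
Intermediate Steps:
c(g, o) = -9 (c(g, o) = -3*(6 - 1*3) = -3*(6 - 3) = -3*3 = -9)
C(j) = ⅓ (C(j) = 1/3 = ⅓)
O(z) = -9
D(K, t) = -9
(D(-12, R(1)) - 87)² = (-9 - 87)² = (-96)² = 9216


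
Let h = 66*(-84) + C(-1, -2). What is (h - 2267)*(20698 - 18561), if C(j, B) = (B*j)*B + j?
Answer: -16702792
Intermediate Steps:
C(j, B) = j + j*B² (C(j, B) = j*B² + j = j + j*B²)
h = -5549 (h = 66*(-84) - (1 + (-2)²) = -5544 - (1 + 4) = -5544 - 1*5 = -5544 - 5 = -5549)
(h - 2267)*(20698 - 18561) = (-5549 - 2267)*(20698 - 18561) = -7816*2137 = -16702792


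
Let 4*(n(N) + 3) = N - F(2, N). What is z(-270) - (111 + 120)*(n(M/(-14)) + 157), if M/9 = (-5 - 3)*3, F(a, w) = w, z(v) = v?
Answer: -35844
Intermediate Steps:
M = -216 (M = 9*((-5 - 3)*3) = 9*(-8*3) = 9*(-24) = -216)
n(N) = -3 (n(N) = -3 + (N - N)/4 = -3 + (¼)*0 = -3 + 0 = -3)
z(-270) - (111 + 120)*(n(M/(-14)) + 157) = -270 - (111 + 120)*(-3 + 157) = -270 - 231*154 = -270 - 1*35574 = -270 - 35574 = -35844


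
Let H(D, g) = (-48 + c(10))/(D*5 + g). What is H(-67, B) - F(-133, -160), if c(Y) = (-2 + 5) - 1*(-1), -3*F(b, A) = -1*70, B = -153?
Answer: -8507/366 ≈ -23.243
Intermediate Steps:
F(b, A) = 70/3 (F(b, A) = -(-1)*70/3 = -1/3*(-70) = 70/3)
c(Y) = 4 (c(Y) = 3 + 1 = 4)
H(D, g) = -44/(g + 5*D) (H(D, g) = (-48 + 4)/(D*5 + g) = -44/(5*D + g) = -44/(g + 5*D))
H(-67, B) - F(-133, -160) = -44/(-153 + 5*(-67)) - 1*70/3 = -44/(-153 - 335) - 70/3 = -44/(-488) - 70/3 = -44*(-1/488) - 70/3 = 11/122 - 70/3 = -8507/366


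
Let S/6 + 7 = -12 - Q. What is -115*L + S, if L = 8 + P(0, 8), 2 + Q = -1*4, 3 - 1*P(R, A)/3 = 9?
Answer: 1072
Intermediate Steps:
P(R, A) = -18 (P(R, A) = 9 - 3*9 = 9 - 27 = -18)
Q = -6 (Q = -2 - 1*4 = -2 - 4 = -6)
S = -78 (S = -42 + 6*(-12 - 1*(-6)) = -42 + 6*(-12 + 6) = -42 + 6*(-6) = -42 - 36 = -78)
L = -10 (L = 8 - 18 = -10)
-115*L + S = -115*(-10) - 78 = 1150 - 78 = 1072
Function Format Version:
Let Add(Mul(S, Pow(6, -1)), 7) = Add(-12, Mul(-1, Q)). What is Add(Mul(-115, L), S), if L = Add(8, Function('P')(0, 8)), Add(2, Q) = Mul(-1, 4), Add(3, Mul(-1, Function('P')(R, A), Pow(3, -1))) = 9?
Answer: 1072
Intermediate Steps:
Function('P')(R, A) = -18 (Function('P')(R, A) = Add(9, Mul(-3, 9)) = Add(9, -27) = -18)
Q = -6 (Q = Add(-2, Mul(-1, 4)) = Add(-2, -4) = -6)
S = -78 (S = Add(-42, Mul(6, Add(-12, Mul(-1, -6)))) = Add(-42, Mul(6, Add(-12, 6))) = Add(-42, Mul(6, -6)) = Add(-42, -36) = -78)
L = -10 (L = Add(8, -18) = -10)
Add(Mul(-115, L), S) = Add(Mul(-115, -10), -78) = Add(1150, -78) = 1072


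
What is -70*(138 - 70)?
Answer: -4760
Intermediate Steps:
-70*(138 - 70) = -70*68 = -4760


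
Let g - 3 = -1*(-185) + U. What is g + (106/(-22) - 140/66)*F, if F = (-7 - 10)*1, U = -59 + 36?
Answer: 9338/33 ≈ 282.97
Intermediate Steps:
U = -23
F = -17 (F = -17*1 = -17)
g = 165 (g = 3 + (-1*(-185) - 23) = 3 + (185 - 23) = 3 + 162 = 165)
g + (106/(-22) - 140/66)*F = 165 + (106/(-22) - 140/66)*(-17) = 165 + (106*(-1/22) - 140*1/66)*(-17) = 165 + (-53/11 - 70/33)*(-17) = 165 - 229/33*(-17) = 165 + 3893/33 = 9338/33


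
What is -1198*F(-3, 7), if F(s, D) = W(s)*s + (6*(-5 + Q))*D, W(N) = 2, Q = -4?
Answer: 460032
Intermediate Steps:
F(s, D) = -54*D + 2*s (F(s, D) = 2*s + (6*(-5 - 4))*D = 2*s + (6*(-9))*D = 2*s - 54*D = -54*D + 2*s)
-1198*F(-3, 7) = -1198*(-54*7 + 2*(-3)) = -1198*(-378 - 6) = -1198*(-384) = 460032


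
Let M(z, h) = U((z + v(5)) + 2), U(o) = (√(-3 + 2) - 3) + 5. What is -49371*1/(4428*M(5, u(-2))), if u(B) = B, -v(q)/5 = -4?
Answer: -16457/3690 + 16457*I/7380 ≈ -4.4599 + 2.2299*I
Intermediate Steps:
v(q) = 20 (v(q) = -5*(-4) = 20)
U(o) = 2 + I (U(o) = (√(-1) - 3) + 5 = (I - 3) + 5 = (-3 + I) + 5 = 2 + I)
M(z, h) = 2 + I
-49371*1/(4428*M(5, u(-2))) = -(16457/3690 - 16457*I/7380) = -49371*(8856 - 4428*I)/98035920 = -16457*(8856 - 4428*I)/32678640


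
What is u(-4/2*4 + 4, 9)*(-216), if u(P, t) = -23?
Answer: 4968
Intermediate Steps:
u(-4/2*4 + 4, 9)*(-216) = -23*(-216) = 4968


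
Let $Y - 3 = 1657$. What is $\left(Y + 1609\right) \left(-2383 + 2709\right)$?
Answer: $1065694$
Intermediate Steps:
$Y = 1660$ ($Y = 3 + 1657 = 1660$)
$\left(Y + 1609\right) \left(-2383 + 2709\right) = \left(1660 + 1609\right) \left(-2383 + 2709\right) = 3269 \cdot 326 = 1065694$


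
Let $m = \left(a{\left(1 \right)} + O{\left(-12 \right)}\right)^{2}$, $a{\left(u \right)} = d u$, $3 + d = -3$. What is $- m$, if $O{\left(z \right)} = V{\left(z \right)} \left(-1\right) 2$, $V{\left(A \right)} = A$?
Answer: $-324$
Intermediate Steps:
$d = -6$ ($d = -3 - 3 = -6$)
$O{\left(z \right)} = - 2 z$ ($O{\left(z \right)} = z \left(-1\right) 2 = - z 2 = - 2 z$)
$a{\left(u \right)} = - 6 u$
$m = 324$ ($m = \left(\left(-6\right) 1 - -24\right)^{2} = \left(-6 + 24\right)^{2} = 18^{2} = 324$)
$- m = \left(-1\right) 324 = -324$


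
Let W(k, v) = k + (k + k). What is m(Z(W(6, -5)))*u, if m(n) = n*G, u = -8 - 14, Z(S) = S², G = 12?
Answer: -85536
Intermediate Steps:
W(k, v) = 3*k (W(k, v) = k + 2*k = 3*k)
u = -22
m(n) = 12*n (m(n) = n*12 = 12*n)
m(Z(W(6, -5)))*u = (12*(3*6)²)*(-22) = (12*18²)*(-22) = (12*324)*(-22) = 3888*(-22) = -85536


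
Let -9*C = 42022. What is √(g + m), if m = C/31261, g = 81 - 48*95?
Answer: I*√39395243277373/93783 ≈ 66.926*I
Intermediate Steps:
C = -42022/9 (C = -⅑*42022 = -42022/9 ≈ -4669.1)
g = -4479 (g = 81 - 4560 = -4479)
m = -42022/281349 (m = -42022/9/31261 = -42022/9*1/31261 = -42022/281349 ≈ -0.14936)
√(g + m) = √(-4479 - 42022/281349) = √(-1260204193/281349) = I*√39395243277373/93783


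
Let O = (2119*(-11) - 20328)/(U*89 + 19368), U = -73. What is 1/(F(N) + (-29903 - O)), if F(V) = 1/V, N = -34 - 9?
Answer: -553453/16548041539 ≈ -3.3445e-5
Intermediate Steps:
N = -43
O = -43637/12871 (O = (2119*(-11) - 20328)/(-73*89 + 19368) = (-23309 - 20328)/(-6497 + 19368) = -43637/12871 ≈ -3.3903)
1/(F(N) + (-29903 - O)) = 1/(1/(-43) + (-29903 - 1*(-43637/12871))) = 1/(-1/43 + (-29903 + 43637/12871)) = 1/(-1/43 - 384837876/12871) = 1/(-16548041539/553453) = -553453/16548041539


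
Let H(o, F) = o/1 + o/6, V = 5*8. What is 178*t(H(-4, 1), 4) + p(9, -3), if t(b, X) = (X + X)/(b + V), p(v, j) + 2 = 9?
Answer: 2507/53 ≈ 47.302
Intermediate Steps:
V = 40
p(v, j) = 7 (p(v, j) = -2 + 9 = 7)
H(o, F) = 7*o/6 (H(o, F) = o*1 + o*(1/6) = o + o/6 = 7*o/6)
t(b, X) = 2*X/(40 + b) (t(b, X) = (X + X)/(b + 40) = (2*X)/(40 + b) = 2*X/(40 + b))
178*t(H(-4, 1), 4) + p(9, -3) = 178*(2*4/(40 + (7/6)*(-4))) + 7 = 178*(2*4/(40 - 14/3)) + 7 = 178*(2*4/(106/3)) + 7 = 178*(2*4*(3/106)) + 7 = 178*(12/53) + 7 = 2136/53 + 7 = 2507/53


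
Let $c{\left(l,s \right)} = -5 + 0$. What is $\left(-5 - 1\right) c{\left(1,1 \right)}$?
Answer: $30$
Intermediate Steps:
$c{\left(l,s \right)} = -5$
$\left(-5 - 1\right) c{\left(1,1 \right)} = \left(-5 - 1\right) \left(-5\right) = \left(-6\right) \left(-5\right) = 30$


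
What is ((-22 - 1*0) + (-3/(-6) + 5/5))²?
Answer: 1681/4 ≈ 420.25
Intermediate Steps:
((-22 - 1*0) + (-3/(-6) + 5/5))² = ((-22 + 0) + (-3*(-⅙) + 5*(⅕)))² = (-22 + (½ + 1))² = (-22 + 3/2)² = (-41/2)² = 1681/4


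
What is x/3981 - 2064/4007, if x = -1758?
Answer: -5087030/5317289 ≈ -0.95670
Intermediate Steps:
x/3981 - 2064/4007 = -1758/3981 - 2064/4007 = -1758*1/3981 - 2064*1/4007 = -586/1327 - 2064/4007 = -5087030/5317289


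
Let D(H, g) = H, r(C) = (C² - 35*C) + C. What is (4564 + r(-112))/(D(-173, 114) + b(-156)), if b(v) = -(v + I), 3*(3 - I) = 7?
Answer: -62748/53 ≈ -1183.9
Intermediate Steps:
I = ⅔ (I = 3 - ⅓*7 = 3 - 7/3 = ⅔ ≈ 0.66667)
r(C) = C² - 34*C
b(v) = -⅔ - v (b(v) = -(v + ⅔) = -(⅔ + v) = -⅔ - v)
(4564 + r(-112))/(D(-173, 114) + b(-156)) = (4564 - 112*(-34 - 112))/(-173 + (-⅔ - 1*(-156))) = (4564 - 112*(-146))/(-173 + (-⅔ + 156)) = (4564 + 16352)/(-173 + 466/3) = 20916/(-53/3) = 20916*(-3/53) = -62748/53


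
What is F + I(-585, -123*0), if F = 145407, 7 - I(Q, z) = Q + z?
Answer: 145999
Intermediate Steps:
I(Q, z) = 7 - Q - z (I(Q, z) = 7 - (Q + z) = 7 + (-Q - z) = 7 - Q - z)
F + I(-585, -123*0) = 145407 + (7 - 1*(-585) - (-41)*3*0) = 145407 + (7 + 585 - (-41)*0) = 145407 + (7 + 585 - 1*0) = 145407 + (7 + 585 + 0) = 145407 + 592 = 145999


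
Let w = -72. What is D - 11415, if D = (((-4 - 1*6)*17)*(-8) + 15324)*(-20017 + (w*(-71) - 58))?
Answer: -249654107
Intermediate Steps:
D = -249642692 (D = (((-4 - 1*6)*17)*(-8) + 15324)*(-20017 + (-72*(-71) - 58)) = (((-4 - 6)*17)*(-8) + 15324)*(-20017 + (5112 - 58)) = (-10*17*(-8) + 15324)*(-20017 + 5054) = (-170*(-8) + 15324)*(-14963) = (1360 + 15324)*(-14963) = 16684*(-14963) = -249642692)
D - 11415 = -249642692 - 11415 = -249654107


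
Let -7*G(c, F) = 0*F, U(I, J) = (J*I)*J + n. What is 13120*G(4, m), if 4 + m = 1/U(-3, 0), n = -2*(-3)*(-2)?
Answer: 0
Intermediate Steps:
n = -12 (n = 6*(-2) = -12)
U(I, J) = -12 + I*J² (U(I, J) = (J*I)*J - 12 = (I*J)*J - 12 = I*J² - 12 = -12 + I*J²)
m = -49/12 (m = -4 + 1/(-12 - 3*0²) = -4 + 1/(-12 - 3*0) = -4 + 1/(-12 + 0) = -4 + 1/(-12) = -4 - 1/12 = -49/12 ≈ -4.0833)
G(c, F) = 0 (G(c, F) = -0*F = -⅐*0 = 0)
13120*G(4, m) = 13120*0 = 0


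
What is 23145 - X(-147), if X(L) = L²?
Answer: 1536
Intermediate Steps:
23145 - X(-147) = 23145 - 1*(-147)² = 23145 - 1*21609 = 23145 - 21609 = 1536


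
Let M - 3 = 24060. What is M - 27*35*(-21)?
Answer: 43908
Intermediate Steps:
M = 24063 (M = 3 + 24060 = 24063)
M - 27*35*(-21) = 24063 - 27*35*(-21) = 24063 - 945*(-21) = 24063 - 1*(-19845) = 24063 + 19845 = 43908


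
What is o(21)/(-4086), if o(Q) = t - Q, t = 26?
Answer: -5/4086 ≈ -0.0012237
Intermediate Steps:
o(Q) = 26 - Q
o(21)/(-4086) = (26 - 1*21)/(-4086) = (26 - 21)*(-1/4086) = 5*(-1/4086) = -5/4086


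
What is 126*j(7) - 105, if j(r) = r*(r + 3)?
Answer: 8715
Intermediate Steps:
j(r) = r*(3 + r)
126*j(7) - 105 = 126*(7*(3 + 7)) - 105 = 126*(7*10) - 105 = 126*70 - 105 = 8820 - 105 = 8715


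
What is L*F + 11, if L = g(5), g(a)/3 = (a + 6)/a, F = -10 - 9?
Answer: -572/5 ≈ -114.40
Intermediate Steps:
F = -19
g(a) = 3*(6 + a)/a (g(a) = 3*((a + 6)/a) = 3*((6 + a)/a) = 3*(6 + a)/a)
L = 33/5 (L = 3 + 18/5 = 33/5 ≈ 6.6000)
L*F + 11 = (33/5)*(-19) + 11 = -627/5 + 11 = -572/5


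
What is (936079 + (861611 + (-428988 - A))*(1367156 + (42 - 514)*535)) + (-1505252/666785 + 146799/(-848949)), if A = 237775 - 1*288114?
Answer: 14510918730596969510512/26955545665 ≈ 5.3833e+11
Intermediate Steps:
A = -50339 (A = 237775 - 288114 = -50339)
(936079 + (861611 + (-428988 - A))*(1367156 + (42 - 514)*535)) + (-1505252/666785 + 146799/(-848949)) = (936079 + (861611 + (-428988 - 1*(-50339)))*(1367156 + (42 - 514)*535)) + (-1505252/666785 + 146799/(-848949)) = (936079 + (861611 + (-428988 + 50339))*(1367156 - 472*535)) + (-1505252*1/666785 + 146799*(-1/848949)) = (936079 + (861611 - 378649)*(1367156 - 252520)) + (-215036/95255 - 48933/282983) = (936079 + 482962*1114636) - 65512645303/26955545665 = (936079 + 538326831832) - 65512645303/26955545665 = 538327767911 - 65512645303/26955545665 = 14510918730596969510512/26955545665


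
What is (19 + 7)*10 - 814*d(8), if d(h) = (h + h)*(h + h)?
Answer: -208124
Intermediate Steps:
d(h) = 4*h² (d(h) = (2*h)*(2*h) = 4*h²)
(19 + 7)*10 - 814*d(8) = (19 + 7)*10 - 3256*8² = 26*10 - 3256*64 = 260 - 814*256 = 260 - 208384 = -208124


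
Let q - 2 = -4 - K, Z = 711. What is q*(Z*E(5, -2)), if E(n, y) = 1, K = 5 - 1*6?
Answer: -711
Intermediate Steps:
K = -1 (K = 5 - 6 = -1)
q = -1 (q = 2 + (-4 - 1*(-1)) = 2 + (-4 + 1) = 2 - 3 = -1)
q*(Z*E(5, -2)) = -711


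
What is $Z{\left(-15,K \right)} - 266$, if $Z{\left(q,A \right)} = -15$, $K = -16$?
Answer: $-281$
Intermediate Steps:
$Z{\left(-15,K \right)} - 266 = -15 - 266 = -281$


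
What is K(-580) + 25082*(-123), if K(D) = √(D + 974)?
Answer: -3085086 + √394 ≈ -3.0851e+6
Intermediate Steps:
K(D) = √(974 + D)
K(-580) + 25082*(-123) = √(974 - 580) + 25082*(-123) = √394 - 3085086 = -3085086 + √394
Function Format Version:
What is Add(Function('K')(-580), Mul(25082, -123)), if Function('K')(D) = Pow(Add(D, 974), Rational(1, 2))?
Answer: Add(-3085086, Pow(394, Rational(1, 2))) ≈ -3.0851e+6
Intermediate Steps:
Function('K')(D) = Pow(Add(974, D), Rational(1, 2))
Add(Function('K')(-580), Mul(25082, -123)) = Add(Pow(Add(974, -580), Rational(1, 2)), Mul(25082, -123)) = Add(Pow(394, Rational(1, 2)), -3085086) = Add(-3085086, Pow(394, Rational(1, 2)))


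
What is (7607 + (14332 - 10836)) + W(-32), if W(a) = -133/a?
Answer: 355429/32 ≈ 11107.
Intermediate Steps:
(7607 + (14332 - 10836)) + W(-32) = (7607 + (14332 - 10836)) - 133/(-32) = (7607 + 3496) - 133*(-1/32) = 11103 + 133/32 = 355429/32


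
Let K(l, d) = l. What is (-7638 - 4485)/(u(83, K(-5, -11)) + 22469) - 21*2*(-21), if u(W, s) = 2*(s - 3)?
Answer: 19791423/22453 ≈ 881.46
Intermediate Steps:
u(W, s) = -6 + 2*s (u(W, s) = 2*(-3 + s) = -6 + 2*s)
(-7638 - 4485)/(u(83, K(-5, -11)) + 22469) - 21*2*(-21) = (-7638 - 4485)/((-6 + 2*(-5)) + 22469) - 21*2*(-21) = -12123/((-6 - 10) + 22469) - 42*(-21) = -12123/(-16 + 22469) + 882 = -12123/22453 + 882 = 19791423/22453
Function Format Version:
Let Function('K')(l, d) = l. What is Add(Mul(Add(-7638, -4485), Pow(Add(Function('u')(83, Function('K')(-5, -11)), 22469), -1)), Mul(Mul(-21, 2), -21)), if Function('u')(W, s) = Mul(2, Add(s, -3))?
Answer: Rational(19791423, 22453) ≈ 881.46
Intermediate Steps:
Function('u')(W, s) = Add(-6, Mul(2, s)) (Function('u')(W, s) = Mul(2, Add(-3, s)) = Add(-6, Mul(2, s)))
Add(Mul(Add(-7638, -4485), Pow(Add(Function('u')(83, Function('K')(-5, -11)), 22469), -1)), Mul(Mul(-21, 2), -21)) = Add(Mul(Add(-7638, -4485), Pow(Add(Add(-6, Mul(2, -5)), 22469), -1)), Mul(Mul(-21, 2), -21)) = Add(Mul(-12123, Pow(Add(Add(-6, -10), 22469), -1)), Mul(-42, -21)) = Add(Mul(-12123, Pow(Add(-16, 22469), -1)), 882) = Add(Mul(-12123, Pow(22453, -1)), 882) = Add(Mul(-12123, Rational(1, 22453)), 882) = Add(Rational(-12123, 22453), 882) = Rational(19791423, 22453)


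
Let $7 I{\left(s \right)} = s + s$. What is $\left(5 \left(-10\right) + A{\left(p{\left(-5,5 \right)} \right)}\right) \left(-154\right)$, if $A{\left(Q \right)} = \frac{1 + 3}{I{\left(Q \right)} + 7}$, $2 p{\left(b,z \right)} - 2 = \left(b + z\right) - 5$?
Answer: $\frac{174944}{23} \approx 7606.3$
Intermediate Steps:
$I{\left(s \right)} = \frac{2 s}{7}$ ($I{\left(s \right)} = \frac{s + s}{7} = \frac{2 s}{7}$)
$p{\left(b,z \right)} = - \frac{3}{2} + \frac{b}{2} + \frac{z}{2}$ ($p{\left(b,z \right)} = 1 + \frac{\left(b + z\right) - 5}{2} = 1 + \frac{-5 + b + z}{2} = 1 + \left(- \frac{5}{2} + \frac{b}{2} + \frac{z}{2}\right) = - \frac{3}{2} + \frac{b}{2} + \frac{z}{2}$)
$A{\left(Q \right)} = \frac{4}{7 + \frac{2 Q}{7}}$ ($A{\left(Q \right)} = \frac{1 + 3}{\frac{2 Q}{7} + 7} = \frac{4}{7 + \frac{2 Q}{7}}$)
$\left(5 \left(-10\right) + A{\left(p{\left(-5,5 \right)} \right)}\right) \left(-154\right) = \left(5 \left(-10\right) + \frac{28}{49 + 2 \left(- \frac{3}{2} + \frac{1}{2} \left(-5\right) + \frac{1}{2} \cdot 5\right)}\right) \left(-154\right) = \left(-50 + \frac{28}{49 + 2 \left(- \frac{3}{2} - \frac{5}{2} + \frac{5}{2}\right)}\right) \left(-154\right) = \left(-50 + \frac{28}{49 + 2 \left(- \frac{3}{2}\right)}\right) \left(-154\right) = \left(-50 + \frac{28}{49 - 3}\right) \left(-154\right) = \left(-50 + \frac{28}{46}\right) \left(-154\right) = \left(-50 + 28 \cdot \frac{1}{46}\right) \left(-154\right) = \left(-50 + \frac{14}{23}\right) \left(-154\right) = \left(- \frac{1136}{23}\right) \left(-154\right) = \frac{174944}{23}$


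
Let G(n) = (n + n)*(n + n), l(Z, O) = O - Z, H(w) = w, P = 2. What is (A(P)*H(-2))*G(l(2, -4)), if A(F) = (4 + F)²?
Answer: -10368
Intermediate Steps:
G(n) = 4*n² (G(n) = (2*n)*(2*n) = 4*n²)
(A(P)*H(-2))*G(l(2, -4)) = ((4 + 2)²*(-2))*(4*(-4 - 1*2)²) = (6²*(-2))*(4*(-4 - 2)²) = (36*(-2))*(4*(-6)²) = -288*36 = -72*144 = -10368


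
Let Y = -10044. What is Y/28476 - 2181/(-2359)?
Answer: 152430/266567 ≈ 0.57183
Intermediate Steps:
Y/28476 - 2181/(-2359) = -10044/28476 - 2181/(-2359) = -10044*1/28476 - 2181*(-1/2359) = -279/791 + 2181/2359 = 152430/266567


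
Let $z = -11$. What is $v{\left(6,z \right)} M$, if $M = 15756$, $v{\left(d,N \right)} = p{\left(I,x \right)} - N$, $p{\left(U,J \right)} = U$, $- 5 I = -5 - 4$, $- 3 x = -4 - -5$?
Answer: $\frac{1008384}{5} \approx 2.0168 \cdot 10^{5}$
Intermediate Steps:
$x = - \frac{1}{3}$ ($x = - \frac{-4 - -5}{3} = - \frac{-4 + 5}{3} = \left(- \frac{1}{3}\right) 1 = - \frac{1}{3} \approx -0.33333$)
$I = \frac{9}{5}$ ($I = - \frac{-5 - 4}{5} = \left(- \frac{1}{5}\right) \left(-9\right) = \frac{9}{5} \approx 1.8$)
$v{\left(d,N \right)} = \frac{9}{5} - N$
$v{\left(6,z \right)} M = \left(\frac{9}{5} - -11\right) 15756 = \left(\frac{9}{5} + 11\right) 15756 = \frac{64}{5} \cdot 15756 = \frac{1008384}{5}$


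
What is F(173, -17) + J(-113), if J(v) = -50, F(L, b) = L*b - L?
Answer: -3164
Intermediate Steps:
F(L, b) = -L + L*b
F(173, -17) + J(-113) = 173*(-1 - 17) - 50 = 173*(-18) - 50 = -3114 - 50 = -3164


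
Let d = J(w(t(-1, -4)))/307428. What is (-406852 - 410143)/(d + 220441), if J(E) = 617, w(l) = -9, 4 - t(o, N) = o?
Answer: -50233427772/13553947273 ≈ -3.7062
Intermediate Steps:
t(o, N) = 4 - o
d = 617/307428 ≈ 0.0020070
(-406852 - 410143)/(d + 220441) = (-406852 - 410143)/(617/307428 + 220441) = -816995/67769736365/307428 = -816995*307428/67769736365 = -50233427772/13553947273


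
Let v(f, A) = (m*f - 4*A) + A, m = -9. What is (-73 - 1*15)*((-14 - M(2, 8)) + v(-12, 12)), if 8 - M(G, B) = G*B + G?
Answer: -5984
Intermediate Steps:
v(f, A) = -9*f - 3*A (v(f, A) = (-9*f - 4*A) + A = -9*f - 3*A)
M(G, B) = 8 - G - B*G (M(G, B) = 8 - (G*B + G) = 8 - (B*G + G) = 8 - (G + B*G) = 8 + (-G - B*G) = 8 - G - B*G)
(-73 - 1*15)*((-14 - M(2, 8)) + v(-12, 12)) = (-73 - 1*15)*((-14 - (8 - 1*2 - 1*8*2)) + (-9*(-12) - 3*12)) = (-73 - 15)*((-14 - (8 - 2 - 16)) + (108 - 36)) = -88*((-14 - 1*(-10)) + 72) = -88*((-14 + 10) + 72) = -88*(-4 + 72) = -88*68 = -5984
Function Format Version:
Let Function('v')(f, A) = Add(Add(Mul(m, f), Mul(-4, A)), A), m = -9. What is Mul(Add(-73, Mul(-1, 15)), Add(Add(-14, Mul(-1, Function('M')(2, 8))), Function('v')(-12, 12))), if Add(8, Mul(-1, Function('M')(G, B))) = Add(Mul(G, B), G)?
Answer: -5984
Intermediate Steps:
Function('v')(f, A) = Add(Mul(-9, f), Mul(-3, A)) (Function('v')(f, A) = Add(Add(Mul(-9, f), Mul(-4, A)), A) = Add(Mul(-9, f), Mul(-3, A)))
Function('M')(G, B) = Add(8, Mul(-1, G), Mul(-1, B, G)) (Function('M')(G, B) = Add(8, Mul(-1, Add(Mul(G, B), G))) = Add(8, Mul(-1, Add(Mul(B, G), G))) = Add(8, Mul(-1, Add(G, Mul(B, G)))) = Add(8, Add(Mul(-1, G), Mul(-1, B, G))) = Add(8, Mul(-1, G), Mul(-1, B, G)))
Mul(Add(-73, Mul(-1, 15)), Add(Add(-14, Mul(-1, Function('M')(2, 8))), Function('v')(-12, 12))) = Mul(Add(-73, Mul(-1, 15)), Add(Add(-14, Mul(-1, Add(8, Mul(-1, 2), Mul(-1, 8, 2)))), Add(Mul(-9, -12), Mul(-3, 12)))) = Mul(Add(-73, -15), Add(Add(-14, Mul(-1, Add(8, -2, -16))), Add(108, -36))) = Mul(-88, Add(Add(-14, Mul(-1, -10)), 72)) = Mul(-88, Add(Add(-14, 10), 72)) = Mul(-88, Add(-4, 72)) = Mul(-88, 68) = -5984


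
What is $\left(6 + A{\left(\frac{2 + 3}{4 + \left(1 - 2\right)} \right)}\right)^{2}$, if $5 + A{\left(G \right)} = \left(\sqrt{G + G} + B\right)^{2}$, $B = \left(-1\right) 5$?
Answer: $\frac{10744}{9} - \frac{1760 \sqrt{30}}{9} \approx 122.68$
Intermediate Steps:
$B = -5$
$A{\left(G \right)} = -5 + \left(-5 + \sqrt{2} \sqrt{G}\right)^{2}$ ($A{\left(G \right)} = -5 + \left(\sqrt{G + G} - 5\right)^{2} = -5 + \left(\sqrt{2 G} - 5\right)^{2} = -5 + \left(\sqrt{2} \sqrt{G} - 5\right)^{2} = -5 + \left(-5 + \sqrt{2} \sqrt{G}\right)^{2}$)
$\left(6 + A{\left(\frac{2 + 3}{4 + \left(1 - 2\right)} \right)}\right)^{2} = \left(6 - \left(5 - \left(-5 + \sqrt{2} \sqrt{\frac{2 + 3}{4 + \left(1 - 2\right)}}\right)^{2}\right)\right)^{2} = \left(6 - \left(5 - \left(-5 + \sqrt{2} \sqrt{\frac{5}{4 - 1}}\right)^{2}\right)\right)^{2} = \left(6 - \left(5 - \left(-5 + \sqrt{2} \sqrt{\frac{5}{3}}\right)^{2}\right)\right)^{2} = \left(6 - \left(5 - \left(-5 + \sqrt{2} \frac{\sqrt{15}}{3}\right)^{2}\right)\right)^{2} = \left(6 - \left(5 - \left(-5 + \frac{\sqrt{30}}{3}\right)^{2}\right)\right)^{2} = \left(1 + \left(-5 + \frac{\sqrt{30}}{3}\right)^{2}\right)^{2}$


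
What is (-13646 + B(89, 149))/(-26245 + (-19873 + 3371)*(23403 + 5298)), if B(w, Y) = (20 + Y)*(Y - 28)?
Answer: -6803/473650147 ≈ -1.4363e-5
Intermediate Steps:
B(w, Y) = (-28 + Y)*(20 + Y) (B(w, Y) = (20 + Y)*(-28 + Y) = (-28 + Y)*(20 + Y))
(-13646 + B(89, 149))/(-26245 + (-19873 + 3371)*(23403 + 5298)) = (-13646 + (-560 + 149**2 - 8*149))/(-26245 + (-19873 + 3371)*(23403 + 5298)) = (-13646 + (-560 + 22201 - 1192))/(-26245 - 16502*28701) = (-13646 + 20449)/(-26245 - 473623902) = 6803/(-473650147) = 6803*(-1/473650147) = -6803/473650147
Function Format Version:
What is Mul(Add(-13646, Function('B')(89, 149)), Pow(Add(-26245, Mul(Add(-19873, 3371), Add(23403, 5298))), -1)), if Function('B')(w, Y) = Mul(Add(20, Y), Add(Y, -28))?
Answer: Rational(-6803, 473650147) ≈ -1.4363e-5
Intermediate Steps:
Function('B')(w, Y) = Mul(Add(-28, Y), Add(20, Y)) (Function('B')(w, Y) = Mul(Add(20, Y), Add(-28, Y)) = Mul(Add(-28, Y), Add(20, Y)))
Mul(Add(-13646, Function('B')(89, 149)), Pow(Add(-26245, Mul(Add(-19873, 3371), Add(23403, 5298))), -1)) = Mul(Add(-13646, Add(-560, Pow(149, 2), Mul(-8, 149))), Pow(Add(-26245, Mul(Add(-19873, 3371), Add(23403, 5298))), -1)) = Mul(Add(-13646, Add(-560, 22201, -1192)), Pow(Add(-26245, Mul(-16502, 28701)), -1)) = Mul(Add(-13646, 20449), Pow(Add(-26245, -473623902), -1)) = Mul(6803, Pow(-473650147, -1)) = Mul(6803, Rational(-1, 473650147)) = Rational(-6803, 473650147)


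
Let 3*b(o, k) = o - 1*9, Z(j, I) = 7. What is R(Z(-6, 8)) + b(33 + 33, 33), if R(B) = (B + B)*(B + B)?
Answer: 215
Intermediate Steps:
R(B) = 4*B² (R(B) = (2*B)*(2*B) = 4*B²)
b(o, k) = -3 + o/3 (b(o, k) = (o - 1*9)/3 = (o - 9)/3 = (-9 + o)/3 = -3 + o/3)
R(Z(-6, 8)) + b(33 + 33, 33) = 4*7² + (-3 + (33 + 33)/3) = 4*49 + (-3 + (⅓)*66) = 196 + (-3 + 22) = 196 + 19 = 215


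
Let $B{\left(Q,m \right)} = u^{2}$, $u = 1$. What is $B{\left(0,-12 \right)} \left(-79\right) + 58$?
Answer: $-21$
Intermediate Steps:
$B{\left(Q,m \right)} = 1$ ($B{\left(Q,m \right)} = 1^{2} = 1$)
$B{\left(0,-12 \right)} \left(-79\right) + 58 = 1 \left(-79\right) + 58 = -79 + 58 = -21$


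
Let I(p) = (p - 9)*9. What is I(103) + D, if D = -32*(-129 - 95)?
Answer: 8014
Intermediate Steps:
D = 7168 (D = -32*(-224) = 7168)
I(p) = -81 + 9*p (I(p) = (-9 + p)*9 = -81 + 9*p)
I(103) + D = (-81 + 9*103) + 7168 = (-81 + 927) + 7168 = 846 + 7168 = 8014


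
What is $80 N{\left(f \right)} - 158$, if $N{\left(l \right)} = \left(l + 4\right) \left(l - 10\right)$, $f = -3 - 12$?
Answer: $21842$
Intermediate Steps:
$f = -15$ ($f = -3 - 12 = -15$)
$N{\left(l \right)} = \left(-10 + l\right) \left(4 + l\right)$ ($N{\left(l \right)} = \left(4 + l\right) \left(-10 + l\right) = \left(-10 + l\right) \left(4 + l\right)$)
$80 N{\left(f \right)} - 158 = 80 \left(-40 + \left(-15\right)^{2} - -90\right) - 158 = 80 \left(-40 + 225 + 90\right) - 158 = 80 \cdot 275 - 158 = 22000 - 158 = 21842$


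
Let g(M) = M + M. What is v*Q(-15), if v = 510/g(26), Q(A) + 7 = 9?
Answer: 255/13 ≈ 19.615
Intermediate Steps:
Q(A) = 2 (Q(A) = -7 + 9 = 2)
g(M) = 2*M
v = 255/26 (v = 510/((2*26)) = 510/52 = 510*(1/52) = 255/26 ≈ 9.8077)
v*Q(-15) = (255/26)*2 = 255/13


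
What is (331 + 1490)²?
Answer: 3316041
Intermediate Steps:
(331 + 1490)² = 1821² = 3316041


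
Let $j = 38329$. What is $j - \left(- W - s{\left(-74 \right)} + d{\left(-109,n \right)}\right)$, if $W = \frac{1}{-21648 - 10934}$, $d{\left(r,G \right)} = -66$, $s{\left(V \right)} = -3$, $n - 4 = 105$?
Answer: $\frac{1250888143}{32582} \approx 38392.0$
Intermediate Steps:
$n = 109$ ($n = 4 + 105 = 109$)
$W = - \frac{1}{32582}$ ($W = \frac{1}{-32582} = - \frac{1}{32582} \approx -3.0692 \cdot 10^{-5}$)
$j - \left(- W - s{\left(-74 \right)} + d{\left(-109,n \right)}\right) = 38329 - \left(- \frac{2150411}{32582} + 3\right) = 38329 - - \frac{2052665}{32582} = 38329 + \left(- \frac{1}{32582} + 63\right) = 38329 + \frac{2052665}{32582} = \frac{1250888143}{32582}$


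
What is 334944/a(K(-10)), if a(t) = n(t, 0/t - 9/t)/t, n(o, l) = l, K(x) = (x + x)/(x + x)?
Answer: -37216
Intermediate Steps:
K(x) = 1 (K(x) = (2*x)/((2*x)) = (2*x)*(1/(2*x)) = 1)
a(t) = -9/t² (a(t) = (0/t - 9/t)/t = (0 - 9/t)/t = (-9/t)/t = -9/t²)
334944/a(K(-10)) = 334944/((-9/1²)) = 334944/((-9*1)) = 334944/(-9) = 334944*(-⅑) = -37216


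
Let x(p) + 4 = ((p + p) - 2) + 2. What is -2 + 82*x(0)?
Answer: -330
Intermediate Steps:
x(p) = -4 + 2*p (x(p) = -4 + (((p + p) - 2) + 2) = -4 + ((2*p - 2) + 2) = -4 + ((-2 + 2*p) + 2) = -4 + 2*p)
-2 + 82*x(0) = -2 + 82*(-4 + 2*0) = -2 + 82*(-4 + 0) = -2 + 82*(-4) = -2 - 328 = -330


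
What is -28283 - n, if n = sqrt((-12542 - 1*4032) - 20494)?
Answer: -28283 - 2*I*sqrt(9267) ≈ -28283.0 - 192.53*I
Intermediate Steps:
n = 2*I*sqrt(9267) (n = sqrt((-12542 - 4032) - 20494) = sqrt(-16574 - 20494) = sqrt(-37068) = 2*I*sqrt(9267) ≈ 192.53*I)
-28283 - n = -28283 - 2*I*sqrt(9267)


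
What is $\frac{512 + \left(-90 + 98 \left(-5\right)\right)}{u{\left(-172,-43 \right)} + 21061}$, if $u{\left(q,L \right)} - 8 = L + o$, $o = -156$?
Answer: $- \frac{34}{10435} \approx -0.0032583$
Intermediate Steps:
$u{\left(q,L \right)} = -148 + L$ ($u{\left(q,L \right)} = 8 + \left(L - 156\right) = 8 + \left(-156 + L\right) = -148 + L$)
$\frac{512 + \left(-90 + 98 \left(-5\right)\right)}{u{\left(-172,-43 \right)} + 21061} = \frac{512 + \left(-90 + 98 \left(-5\right)\right)}{\left(-148 - 43\right) + 21061} = \frac{512 - 580}{-191 + 21061} = \frac{512 - 580}{20870} = \left(-68\right) \frac{1}{20870} = - \frac{34}{10435}$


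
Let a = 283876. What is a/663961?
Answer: 283876/663961 ≈ 0.42755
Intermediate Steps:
a/663961 = 283876/663961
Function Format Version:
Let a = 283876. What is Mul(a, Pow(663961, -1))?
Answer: Rational(283876, 663961) ≈ 0.42755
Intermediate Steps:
Mul(a, Pow(663961, -1)) = Mul(283876, Pow(663961, -1)) = Mul(283876, Rational(1, 663961)) = Rational(283876, 663961)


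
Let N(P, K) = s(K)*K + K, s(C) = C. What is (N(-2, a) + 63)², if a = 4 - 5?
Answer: 3969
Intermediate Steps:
a = -1
N(P, K) = K + K² (N(P, K) = K*K + K = K² + K = K + K²)
(N(-2, a) + 63)² = (-(1 - 1) + 63)² = (-1*0 + 63)² = (0 + 63)² = 63² = 3969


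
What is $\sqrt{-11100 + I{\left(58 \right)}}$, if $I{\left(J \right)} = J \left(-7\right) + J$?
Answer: $6 i \sqrt{318} \approx 107.0 i$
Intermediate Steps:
$I{\left(J \right)} = - 6 J$ ($I{\left(J \right)} = - 7 J + J = - 6 J$)
$\sqrt{-11100 + I{\left(58 \right)}} = \sqrt{-11100 - 348} = \sqrt{-11448} = 6 i \sqrt{318}$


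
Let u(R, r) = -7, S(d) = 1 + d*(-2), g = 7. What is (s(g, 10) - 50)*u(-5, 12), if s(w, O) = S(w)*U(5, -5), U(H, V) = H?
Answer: 805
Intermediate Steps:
S(d) = 1 - 2*d
s(w, O) = 5 - 10*w (s(w, O) = (1 - 2*w)*5 = 5 - 10*w)
(s(g, 10) - 50)*u(-5, 12) = ((5 - 10*7) - 50)*(-7) = ((5 - 70) - 50)*(-7) = (-65 - 50)*(-7) = -115*(-7) = 805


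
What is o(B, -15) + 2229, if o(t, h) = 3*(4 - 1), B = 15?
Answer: 2238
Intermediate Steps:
o(t, h) = 9 (o(t, h) = 3*3 = 9)
o(B, -15) + 2229 = 9 + 2229 = 2238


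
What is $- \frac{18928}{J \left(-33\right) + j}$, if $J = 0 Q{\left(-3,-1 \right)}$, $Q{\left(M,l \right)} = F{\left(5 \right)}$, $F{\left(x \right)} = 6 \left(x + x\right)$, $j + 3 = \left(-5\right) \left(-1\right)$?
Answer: $-9464$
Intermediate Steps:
$j = 2$ ($j = -3 - -5 = -3 + 5 = 2$)
$F{\left(x \right)} = 12 x$ ($F{\left(x \right)} = 6 \cdot 2 x = 12 x$)
$Q{\left(M,l \right)} = 60$ ($Q{\left(M,l \right)} = 12 \cdot 5 = 60$)
$J = 0$ ($J = 0 \cdot 60 = 0$)
$- \frac{18928}{J \left(-33\right) + j} = - \frac{18928}{0 \left(-33\right) + 2} = - \frac{18928}{0 + 2} = - \frac{18928}{2} = \left(-18928\right) \frac{1}{2} = -9464$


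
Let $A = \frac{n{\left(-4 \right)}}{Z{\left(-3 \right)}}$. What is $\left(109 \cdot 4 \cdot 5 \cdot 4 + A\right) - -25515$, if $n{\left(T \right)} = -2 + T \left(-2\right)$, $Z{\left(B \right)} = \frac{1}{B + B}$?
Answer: $34199$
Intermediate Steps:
$Z{\left(B \right)} = \frac{1}{2 B}$
$n{\left(T \right)} = -2 - 2 T$
$A = -36$ ($A = \frac{-2 - -8}{\frac{1}{2} \frac{1}{-3}} = \frac{-2 + 8}{\frac{1}{2} \left(- \frac{1}{3}\right)} = \frac{6}{- \frac{1}{6}} = 6 \left(-6\right) = -36$)
$\left(109 \cdot 4 \cdot 5 \cdot 4 + A\right) - -25515 = \left(109 \cdot 4 \cdot 5 \cdot 4 - 36\right) - -25515 = \left(109 \cdot 20 \cdot 4 - 36\right) + 25515 = \left(109 \cdot 80 - 36\right) + 25515 = \left(8720 - 36\right) + 25515 = 8684 + 25515 = 34199$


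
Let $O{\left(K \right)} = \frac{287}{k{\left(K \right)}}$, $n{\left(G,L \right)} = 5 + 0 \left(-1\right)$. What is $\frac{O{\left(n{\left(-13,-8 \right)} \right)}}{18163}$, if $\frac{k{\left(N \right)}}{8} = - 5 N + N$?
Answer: $- \frac{7}{70880} \approx -9.8758 \cdot 10^{-5}$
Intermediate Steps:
$k{\left(N \right)} = - 32 N$ ($k{\left(N \right)} = 8 \left(- 5 N + N\right) = 8 \left(- 4 N\right) = - 32 N$)
$n{\left(G,L \right)} = 5$ ($n{\left(G,L \right)} = 5 + 0 = 5$)
$O{\left(K \right)} = - \frac{287}{32 K}$ ($O{\left(K \right)} = \frac{287}{\left(-32\right) K} = 287 \left(- \frac{1}{32 K}\right) = - \frac{287}{32 K}$)
$\frac{O{\left(n{\left(-13,-8 \right)} \right)}}{18163} = \frac{\left(- \frac{287}{32}\right) \frac{1}{5}}{18163} = \left(- \frac{287}{32}\right) \frac{1}{5} \cdot \frac{1}{18163} = \left(- \frac{287}{160}\right) \frac{1}{18163} = - \frac{7}{70880}$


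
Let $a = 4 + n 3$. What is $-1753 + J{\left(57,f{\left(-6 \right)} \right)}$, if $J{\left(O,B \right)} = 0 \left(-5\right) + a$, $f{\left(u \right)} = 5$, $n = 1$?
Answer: $-1746$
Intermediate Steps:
$a = 7$ ($a = 4 + 1 \cdot 3 = 4 + 3 = 7$)
$J{\left(O,B \right)} = 7$ ($J{\left(O,B \right)} = 0 \left(-5\right) + 7 = 0 + 7 = 7$)
$-1753 + J{\left(57,f{\left(-6 \right)} \right)} = -1753 + 7 = -1746$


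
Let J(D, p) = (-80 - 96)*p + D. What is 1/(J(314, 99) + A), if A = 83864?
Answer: 1/66754 ≈ 1.4980e-5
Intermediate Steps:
J(D, p) = D - 176*p (J(D, p) = -176*p + D = D - 176*p)
1/(J(314, 99) + A) = 1/((314 - 176*99) + 83864) = 1/((314 - 17424) + 83864) = 1/(-17110 + 83864) = 1/66754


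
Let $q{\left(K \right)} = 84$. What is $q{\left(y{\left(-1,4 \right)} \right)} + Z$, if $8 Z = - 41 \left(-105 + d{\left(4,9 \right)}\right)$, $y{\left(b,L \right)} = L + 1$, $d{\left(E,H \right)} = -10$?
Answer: $\frac{5387}{8} \approx 673.38$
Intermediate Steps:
$y{\left(b,L \right)} = 1 + L$
$Z = \frac{4715}{8}$ ($Z = \frac{\left(-41\right) \left(-105 - 10\right)}{8} = \frac{\left(-41\right) \left(-115\right)}{8} = \frac{1}{8} \cdot 4715 = \frac{4715}{8} \approx 589.38$)
$q{\left(y{\left(-1,4 \right)} \right)} + Z = 84 + \frac{4715}{8} = \frac{5387}{8}$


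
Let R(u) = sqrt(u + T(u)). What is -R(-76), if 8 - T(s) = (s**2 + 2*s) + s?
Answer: -12*I*sqrt(39) ≈ -74.94*I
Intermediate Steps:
T(s) = 8 - s**2 - 3*s (T(s) = 8 - ((s**2 + 2*s) + s) = 8 - (s**2 + 3*s) = 8 + (-s**2 - 3*s) = 8 - s**2 - 3*s)
R(u) = sqrt(8 - u**2 - 2*u) (R(u) = sqrt(u + (8 - u**2 - 3*u)) = sqrt(8 - u**2 - 2*u))
-R(-76) = -sqrt(8 - 1*(-76)**2 - 2*(-76)) = -sqrt(8 - 1*5776 + 152) = -sqrt(8 - 5776 + 152) = -sqrt(-5616) = -12*I*sqrt(39)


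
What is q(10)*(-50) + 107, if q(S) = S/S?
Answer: 57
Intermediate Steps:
q(S) = 1
q(10)*(-50) + 107 = 1*(-50) + 107 = -50 + 107 = 57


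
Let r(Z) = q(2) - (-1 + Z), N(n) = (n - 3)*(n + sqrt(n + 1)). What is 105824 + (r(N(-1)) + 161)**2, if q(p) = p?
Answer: 131424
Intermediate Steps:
N(n) = (-3 + n)*(n + sqrt(1 + n))
r(Z) = 3 - Z (r(Z) = 2 - (-1 + Z) = 2 + (1 - Z) = 3 - Z)
105824 + (r(N(-1)) + 161)**2 = 105824 + ((3 - ((-1)**2 - 3*(-1) - 3*sqrt(1 - 1) - sqrt(1 - 1))) + 161)**2 = 105824 + ((3 - (1 + 3 - 3*sqrt(0) - sqrt(0))) + 161)**2 = 105824 + ((3 - (1 + 3 - 3*0 - 1*0)) + 161)**2 = 105824 + ((3 - (1 + 3 + 0 + 0)) + 161)**2 = 105824 + ((3 - 1*4) + 161)**2 = 105824 + ((3 - 4) + 161)**2 = 105824 + (-1 + 161)**2 = 105824 + 160**2 = 105824 + 25600 = 131424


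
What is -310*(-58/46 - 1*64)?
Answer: 465310/23 ≈ 20231.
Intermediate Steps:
-310*(-58/46 - 1*64) = -310*(-58*1/46 - 64) = -310*(-29/23 - 64) = -310*(-1501/23) = 465310/23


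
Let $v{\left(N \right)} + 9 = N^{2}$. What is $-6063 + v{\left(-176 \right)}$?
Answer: $24904$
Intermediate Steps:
$v{\left(N \right)} = -9 + N^{2}$
$-6063 + v{\left(-176 \right)} = -6063 - \left(9 - \left(-176\right)^{2}\right) = -6063 + \left(-9 + 30976\right) = -6063 + 30967 = 24904$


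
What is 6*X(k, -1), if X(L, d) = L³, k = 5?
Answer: 750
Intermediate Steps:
6*X(k, -1) = 6*5³ = 6*125 = 750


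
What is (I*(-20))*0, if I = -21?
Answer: 0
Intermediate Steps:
(I*(-20))*0 = -21*(-20)*0 = 420*0 = 0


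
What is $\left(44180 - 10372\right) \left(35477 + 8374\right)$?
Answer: $1482514608$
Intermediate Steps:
$\left(44180 - 10372\right) \left(35477 + 8374\right) = 33808 \cdot 43851 = 1482514608$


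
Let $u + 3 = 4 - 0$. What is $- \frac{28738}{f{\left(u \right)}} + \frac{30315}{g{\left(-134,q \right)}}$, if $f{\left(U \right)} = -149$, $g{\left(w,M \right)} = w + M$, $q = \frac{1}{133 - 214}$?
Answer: $- \frac{10784149}{323479} \approx -33.338$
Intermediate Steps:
$u = 1$ ($u = -3 + \left(4 - 0\right) = -3 + \left(4 + 0\right) = -3 + 4 = 1$)
$q = - \frac{1}{81}$ ($q = \frac{1}{-81} = - \frac{1}{81} \approx -0.012346$)
$g{\left(w,M \right)} = M + w$
$- \frac{28738}{f{\left(u \right)}} + \frac{30315}{g{\left(-134,q \right)}} = - \frac{28738}{-149} + \frac{30315}{- \frac{1}{81} - 134} = \left(-28738\right) \left(- \frac{1}{149}\right) + \frac{30315}{- \frac{10855}{81}} = \frac{28738}{149} + 30315 \left(- \frac{81}{10855}\right) = \frac{28738}{149} - \frac{491103}{2171} = - \frac{10784149}{323479}$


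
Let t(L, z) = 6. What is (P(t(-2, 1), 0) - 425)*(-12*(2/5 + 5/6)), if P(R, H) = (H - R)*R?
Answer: 34114/5 ≈ 6822.8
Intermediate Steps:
P(R, H) = R*(H - R)
(P(t(-2, 1), 0) - 425)*(-12*(2/5 + 5/6)) = (6*(0 - 1*6) - 425)*(-12*(2/5 + 5/6)) = (6*(0 - 6) - 425)*(-12*(2*(⅕) + 5*(⅙))) = (6*(-6) - 425)*(-12*(⅖ + ⅚)) = (-36 - 425)*(-12*37/30) = -461*(-74/5) = 34114/5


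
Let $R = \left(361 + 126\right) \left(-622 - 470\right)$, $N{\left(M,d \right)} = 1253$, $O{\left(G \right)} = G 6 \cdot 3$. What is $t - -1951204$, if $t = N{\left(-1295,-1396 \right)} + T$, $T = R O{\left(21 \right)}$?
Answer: $-199069455$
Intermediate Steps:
$O{\left(G \right)} = 18 G$ ($O{\left(G \right)} = 6 G 3 = 18 G$)
$R = -531804$ ($R = 487 \left(-1092\right) = -531804$)
$T = -201021912$ ($T = - 531804 \cdot 18 \cdot 21 = \left(-531804\right) 378 = -201021912$)
$t = -201020659$ ($t = 1253 - 201021912 = -201020659$)
$t - -1951204 = -201020659 - -1951204 = -201020659 + 1951204 = -199069455$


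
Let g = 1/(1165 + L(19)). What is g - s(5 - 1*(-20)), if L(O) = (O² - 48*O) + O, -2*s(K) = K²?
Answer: 395627/1266 ≈ 312.50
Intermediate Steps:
s(K) = -K²/2
L(O) = O² - 47*O
g = 1/633 (g = 1/(1165 + 19*(-47 + 19)) = 1/(1165 + 19*(-28)) = 1/(1165 - 532) = 1/633 ≈ 0.0015798)
g - s(5 - 1*(-20)) = 1/633 - (-1)*(5 - 1*(-20))²/2 = 1/633 - (-1)*(5 + 20)²/2 = 1/633 - (-1)*25²/2 = 1/633 - (-1)*625/2 = 1/633 - 1*(-625/2) = 1/633 + 625/2 = 395627/1266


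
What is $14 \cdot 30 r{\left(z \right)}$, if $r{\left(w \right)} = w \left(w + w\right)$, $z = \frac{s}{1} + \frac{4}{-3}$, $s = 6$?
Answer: $\frac{54880}{3} \approx 18293.0$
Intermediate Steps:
$z = \frac{14}{3}$ ($z = \frac{6}{1} + \frac{4}{-3} = 6 \cdot 1 + 4 \left(- \frac{1}{3}\right) = 6 - \frac{4}{3} = \frac{14}{3} \approx 4.6667$)
$r{\left(w \right)} = 2 w^{2}$ ($r{\left(w \right)} = w 2 w = 2 w^{2}$)
$14 \cdot 30 r{\left(z \right)} = 14 \cdot 30 \cdot 2 \left(\frac{14}{3}\right)^{2} = 420 \cdot 2 \cdot \frac{196}{9} = 420 \cdot \frac{392}{9} = \frac{54880}{3}$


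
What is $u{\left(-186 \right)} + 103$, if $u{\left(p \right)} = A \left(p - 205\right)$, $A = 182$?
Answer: $-71059$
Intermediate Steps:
$u{\left(p \right)} = -37310 + 182 p$ ($u{\left(p \right)} = 182 \left(p - 205\right) = 182 \left(-205 + p\right) = -37310 + 182 p$)
$u{\left(-186 \right)} + 103 = \left(-37310 + 182 \left(-186\right)\right) + 103 = \left(-37310 - 33852\right) + 103 = -71162 + 103 = -71059$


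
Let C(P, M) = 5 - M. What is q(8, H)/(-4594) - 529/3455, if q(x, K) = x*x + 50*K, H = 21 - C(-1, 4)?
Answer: -3053173/7936135 ≈ -0.38472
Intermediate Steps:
H = 20 (H = 21 - (5 - 1*4) = 21 - (5 - 4) = 21 - 1*1 = 21 - 1 = 20)
q(x, K) = x**2 + 50*K
q(8, H)/(-4594) - 529/3455 = (8**2 + 50*20)/(-4594) - 529/3455 = (64 + 1000)*(-1/4594) - 529*1/3455 = 1064*(-1/4594) - 529/3455 = -532/2297 - 529/3455 = -3053173/7936135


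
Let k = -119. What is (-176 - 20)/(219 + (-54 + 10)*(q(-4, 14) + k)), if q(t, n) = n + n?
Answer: -196/4223 ≈ -0.046413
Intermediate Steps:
q(t, n) = 2*n
(-176 - 20)/(219 + (-54 + 10)*(q(-4, 14) + k)) = (-176 - 20)/(219 + (-54 + 10)*(2*14 - 119)) = -196/(219 - 44*(28 - 119)) = -196/(219 - 44*(-91)) = -196/(219 + 4004) = -196/4223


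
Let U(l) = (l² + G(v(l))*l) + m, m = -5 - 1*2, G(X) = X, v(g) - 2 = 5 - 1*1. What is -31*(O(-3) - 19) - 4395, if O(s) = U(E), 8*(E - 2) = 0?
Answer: -4085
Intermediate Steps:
E = 2 (E = 2 + (⅛)*0 = 2 + 0 = 2)
v(g) = 6 (v(g) = 2 + (5 - 1*1) = 2 + (5 - 1) = 2 + 4 = 6)
m = -7 (m = -5 - 2 = -7)
U(l) = -7 + l² + 6*l (U(l) = (l² + 6*l) - 7 = -7 + l² + 6*l)
O(s) = 9 (O(s) = -7 + 2² + 6*2 = -7 + 4 + 12 = 9)
-31*(O(-3) - 19) - 4395 = -31*(9 - 19) - 4395 = -31*(-10) - 4395 = 310 - 4395 = -4085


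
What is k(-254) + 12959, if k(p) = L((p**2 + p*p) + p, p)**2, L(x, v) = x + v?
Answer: 16518431535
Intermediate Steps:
L(x, v) = v + x
k(p) = (2*p + 2*p**2)**2 (k(p) = (p + ((p**2 + p*p) + p))**2 = (p + ((p**2 + p**2) + p))**2 = (p + (2*p**2 + p))**2 = (p + (p + 2*p**2))**2 = (2*p + 2*p**2)**2)
k(-254) + 12959 = 4*(-254)**2*(1 - 254)**2 + 12959 = 4*64516*(-253)**2 + 12959 = 4*64516*64009 + 12959 = 16518418576 + 12959 = 16518431535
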